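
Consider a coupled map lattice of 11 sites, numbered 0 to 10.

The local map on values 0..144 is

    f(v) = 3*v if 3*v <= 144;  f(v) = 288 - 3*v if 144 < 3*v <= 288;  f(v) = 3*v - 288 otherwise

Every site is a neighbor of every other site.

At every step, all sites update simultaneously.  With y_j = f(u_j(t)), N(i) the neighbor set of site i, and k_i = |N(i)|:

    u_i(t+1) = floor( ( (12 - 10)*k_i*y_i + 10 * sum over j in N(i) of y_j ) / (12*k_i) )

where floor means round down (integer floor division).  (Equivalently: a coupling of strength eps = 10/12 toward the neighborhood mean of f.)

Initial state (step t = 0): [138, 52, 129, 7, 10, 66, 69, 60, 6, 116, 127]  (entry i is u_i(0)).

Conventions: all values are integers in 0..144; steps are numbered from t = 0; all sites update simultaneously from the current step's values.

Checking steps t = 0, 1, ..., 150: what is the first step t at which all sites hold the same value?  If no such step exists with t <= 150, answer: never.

Simulating step by step:
t=0: [138, 52, 129, 7, 10, 66, 69, 60, 6, 116, 127]  (not all equal)
t=1: [82, 82, 79, 73, 74, 79, 78, 80, 73, 76, 79]  (not all equal)
t=2: [53, 53, 54, 56, 55, 54, 54, 54, 56, 55, 54]  (not all equal)
t=3: [125, 125, 125, 124, 124, 125, 125, 125, 124, 124, 125]  (not all equal)
t=4: [86, 86, 86, 85, 85, 86, 86, 86, 85, 85, 86]  (not all equal)
t=5: [31, 31, 31, 31, 31, 31, 31, 31, 31, 31, 31]  (all equal)

Answer: 5
Key observation: Synchronization is absorbing here: once all sites are equal they stay equal, and step 5 is the first all-equal step.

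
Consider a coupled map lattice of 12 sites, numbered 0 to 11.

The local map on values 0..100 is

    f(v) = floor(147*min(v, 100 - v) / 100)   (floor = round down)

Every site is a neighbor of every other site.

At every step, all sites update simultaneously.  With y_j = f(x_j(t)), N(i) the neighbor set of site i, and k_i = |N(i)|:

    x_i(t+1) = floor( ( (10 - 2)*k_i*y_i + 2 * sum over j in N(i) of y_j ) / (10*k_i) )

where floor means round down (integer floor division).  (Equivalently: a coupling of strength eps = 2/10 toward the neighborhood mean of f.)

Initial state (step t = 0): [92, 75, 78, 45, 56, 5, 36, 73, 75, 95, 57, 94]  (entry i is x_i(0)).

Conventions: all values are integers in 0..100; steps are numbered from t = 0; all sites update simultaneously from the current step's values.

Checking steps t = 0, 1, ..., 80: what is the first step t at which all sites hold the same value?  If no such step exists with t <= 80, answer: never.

Answer: 17
Key observation: Synchronization is absorbing here: once all sites are equal they stay equal, and step 17 is the first all-equal step.

Derivation:
t=0: [92, 75, 78, 45, 56, 5, 36, 73, 75, 95, 57, 94]  (not all equal)
t=1: [16, 35, 32, 59, 57, 13, 48, 38, 35, 13, 56, 13]  (not all equal)
t=2: [27, 49, 46, 56, 59, 24, 64, 52, 49, 24, 59, 24]  (not all equal)
t=3: [42, 68, 64, 62, 58, 39, 52, 66, 68, 39, 58, 39]  (not all equal)
t=4: [59, 49, 52, 55, 59, 56, 66, 50, 49, 56, 59, 56]  (not all equal)
t=5: [60, 70, 68, 65, 60, 64, 52, 71, 70, 64, 60, 64]  (not all equal)
t=6: [56, 45, 48, 51, 56, 52, 66, 44, 45, 52, 56, 52]  (not all equal)
t=7: [64, 65, 69, 70, 64, 69, 52, 64, 65, 69, 64, 69]  (not all equal)
t=8: [51, 50, 46, 45, 51, 46, 65, 51, 50, 46, 51, 46]  (not all equal)
t=9: [71, 71, 67, 66, 71, 67, 54, 71, 71, 67, 71, 67]  (not all equal)
t=10: [43, 43, 47, 48, 43, 47, 62, 43, 43, 47, 43, 47]  (not all equal)
t=11: [63, 63, 68, 68, 63, 68, 57, 63, 63, 68, 63, 68]  (not all equal)
t=12: [53, 53, 48, 48, 53, 48, 60, 53, 53, 48, 53, 48]  (not all equal)
t=13: [68, 68, 69, 69, 68, 69, 60, 68, 68, 69, 68, 69]  (not all equal)
t=14: [47, 47, 45, 45, 47, 45, 55, 47, 47, 45, 47, 45]  (not all equal)
t=15: [68, 68, 66, 66, 68, 66, 66, 68, 68, 66, 68, 66]  (not all equal)
t=16: [47, 47, 48, 48, 47, 48, 48, 47, 47, 48, 47, 48]  (not all equal)
t=17: [69, 69, 69, 69, 69, 69, 69, 69, 69, 69, 69, 69]  (all equal)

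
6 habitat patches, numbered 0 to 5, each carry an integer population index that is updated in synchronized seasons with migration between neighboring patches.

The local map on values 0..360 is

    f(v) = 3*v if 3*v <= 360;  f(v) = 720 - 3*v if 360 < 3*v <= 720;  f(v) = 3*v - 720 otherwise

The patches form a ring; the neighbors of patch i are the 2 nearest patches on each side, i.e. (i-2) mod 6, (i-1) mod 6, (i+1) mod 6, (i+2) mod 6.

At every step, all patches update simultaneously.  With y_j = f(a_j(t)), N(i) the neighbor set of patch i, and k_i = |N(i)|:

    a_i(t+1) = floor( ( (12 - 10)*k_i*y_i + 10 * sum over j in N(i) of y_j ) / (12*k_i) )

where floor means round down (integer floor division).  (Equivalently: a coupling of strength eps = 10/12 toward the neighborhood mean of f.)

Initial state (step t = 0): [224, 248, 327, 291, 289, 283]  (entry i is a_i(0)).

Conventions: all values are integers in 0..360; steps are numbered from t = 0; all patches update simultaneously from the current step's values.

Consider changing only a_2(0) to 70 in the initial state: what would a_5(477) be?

Answer: a_5(477) = 144
Key observation: The state at step 11, [144, 144, 144, 144, 144, 144], reappears at step 13: the system is in a cycle of period 2 from step 11 on.  Therefore the state at step 477 equals the state at step 11 + ((477 - 11) mod 2) = 11, which is [144, 144, 144, 144, 144, 144].

Derivation:
t=0: [224, 248, 70, 291, 289, 283]
t=1: [114, 116, 112, 131, 137, 99]
t=2: [325, 329, 332, 323, 322, 325]
t=3: [260, 260, 257, 259, 256, 254]
t=4: [51, 53, 55, 51, 51, 53]
t=5: [158, 157, 156, 158, 156, 155]
t=6: [251, 249, 248, 251, 250, 249]
t=7: [28, 28, 29, 28, 29, 30]
t=8: [86, 85, 85, 86, 86, 85]
t=9: [256, 256, 256, 256, 256, 256]
t=10: [48, 48, 48, 48, 48, 48]
t=11: [144, 144, 144, 144, 144, 144]
t=12: [288, 288, 288, 288, 288, 288]
t=13: [144, 144, 144, 144, 144, 144]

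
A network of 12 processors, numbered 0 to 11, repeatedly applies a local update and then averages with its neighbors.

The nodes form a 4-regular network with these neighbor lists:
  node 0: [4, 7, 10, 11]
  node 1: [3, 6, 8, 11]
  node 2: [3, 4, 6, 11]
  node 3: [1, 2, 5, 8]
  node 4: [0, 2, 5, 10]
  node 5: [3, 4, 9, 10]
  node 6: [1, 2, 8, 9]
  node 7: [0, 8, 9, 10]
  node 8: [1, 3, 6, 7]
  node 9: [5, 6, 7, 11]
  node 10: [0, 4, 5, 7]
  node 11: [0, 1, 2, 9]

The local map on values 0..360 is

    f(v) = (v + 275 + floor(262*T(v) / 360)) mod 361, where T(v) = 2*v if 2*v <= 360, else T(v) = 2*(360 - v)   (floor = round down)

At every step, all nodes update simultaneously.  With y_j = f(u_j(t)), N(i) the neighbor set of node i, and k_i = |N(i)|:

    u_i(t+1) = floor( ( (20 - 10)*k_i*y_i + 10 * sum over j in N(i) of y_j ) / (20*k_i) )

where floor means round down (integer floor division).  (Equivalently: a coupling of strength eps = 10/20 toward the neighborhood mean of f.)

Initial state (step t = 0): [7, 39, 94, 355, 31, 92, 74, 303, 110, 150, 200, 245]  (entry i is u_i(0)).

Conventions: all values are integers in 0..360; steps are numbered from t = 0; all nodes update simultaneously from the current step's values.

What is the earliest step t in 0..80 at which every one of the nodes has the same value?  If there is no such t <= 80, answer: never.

Answer: never
Key observation: The state at step 6 reappears at step 8 — the system is in a cycle of period 2 from step 6 on.  No step 0..8 is synchronized, and the cycle repeats forever, so no step up to 80 (or ever) has all nodes equal.

Derivation:
t=0: [7, 39, 94, 355, 31, 92, 74, 303, 110, 150, 200, 245]  (not all equal)
t=1: [311, 114, 203, 197, 290, 226, 124, 287, 176, 248, 308, 253]  (not all equal)
t=2: [301, 250, 321, 326, 311, 326, 260, 311, 306, 310, 303, 305]  (not all equal)
t=3: [298, 312, 295, 294, 295, 292, 310, 297, 302, 298, 297, 300]  (not all equal)
t=4: [302, 297, 302, 302, 302, 303, 298, 301, 299, 301, 302, 300]  (not all equal)
t=5: [300, 301, 300, 300, 299, 299, 301, 300, 301, 300, 299, 300]  (not all equal)
t=6: [301, 300, 300, 300, 301, 301, 300, 300, 300, 300, 301, 300]  (not all equal)
t=7: [300, 301, 300, 300, 300, 300, 301, 300, 301, 300, 300, 300]  (not all equal)
t=8: [301, 300, 300, 300, 301, 301, 300, 300, 300, 300, 301, 300]  (not all equal)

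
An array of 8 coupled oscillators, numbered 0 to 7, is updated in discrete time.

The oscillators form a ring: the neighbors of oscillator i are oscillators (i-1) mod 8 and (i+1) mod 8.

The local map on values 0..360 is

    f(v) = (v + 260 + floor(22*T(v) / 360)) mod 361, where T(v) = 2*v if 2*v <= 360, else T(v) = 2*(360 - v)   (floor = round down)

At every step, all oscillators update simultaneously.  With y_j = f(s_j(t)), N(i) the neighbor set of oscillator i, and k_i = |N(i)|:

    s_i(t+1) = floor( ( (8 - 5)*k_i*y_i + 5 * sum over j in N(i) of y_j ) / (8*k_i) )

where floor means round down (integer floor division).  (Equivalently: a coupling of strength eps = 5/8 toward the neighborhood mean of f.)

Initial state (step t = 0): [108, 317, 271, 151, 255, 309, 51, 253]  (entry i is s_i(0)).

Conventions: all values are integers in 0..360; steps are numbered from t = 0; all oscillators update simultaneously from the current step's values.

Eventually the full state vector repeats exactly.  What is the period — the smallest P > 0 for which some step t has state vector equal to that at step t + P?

Simulating step by step:
t=0: [108, 317, 271, 151, 255, 309, 51, 253]
t=1: [128, 145, 157, 133, 150, 231, 237, 167]
t=2: [61, 59, 62, 62, 85, 122, 128, 92]
t=3: [225, 327, 328, 337, 246, 137, 27, 116]
t=4: [133, 201, 232, 210, 149, 159, 134, 145]
t=5: [74, 105, 131, 113, 88, 64, 61, 53]
t=6: [233, 127, 30, 135, 245, 338, 326, 329]
t=7: [140, 152, 138, 159, 149, 210, 232, 204]
t=8: [80, 59, 65, 66, 88, 113, 132, 108]
t=9: [239, 335, 330, 340, 246, 135, 31, 131]
t=10: [145, 208, 236, 212, 150, 160, 140, 156]
t=11: [85, 112, 135, 116, 89, 67, 68, 64]
t=12: [244, 135, 35, 138, 248, 342, 334, 340]
t=13: [149, 161, 144, 163, 152, 214, 239, 213]
t=14: [89, 69, 72, 70, 91, 117, 137, 116]
t=15: [249, 344, 338, 233, 115, 27, 37, 139]
t=16: [153, 216, 211, 138, 147, 211, 220, 164]
t=17: [93, 111, 105, 79, 80, 110, 116, 95]
t=18: [9, 14, 121, 244, 246, 126, 19, 11]
t=19: [272, 198, 147, 118, 120, 152, 202, 274]
t=20: [161, 119, 69, 41, 43, 73, 123, 162]
t=21: [64, 142, 232, 316, 317, 235, 145, 66]
t=22: [246, 170, 141, 197, 198, 144, 173, 247]
t=23: [136, 100, 85, 97, 98, 87, 103, 138]
t=24: [39, 131, 138, 116, 116, 140, 133, 40]
t=25: [223, 128, 43, 36, 37, 45, 130, 223]
t=26: [108, 155, 222, 302, 303, 224, 156, 108]
t=27: [36, 76, 138, 185, 186, 140, 77, 36]
t=28: [314, 239, 160, 89, 90, 162, 241, 314]
t=29: [197, 149, 188, 159, 137, 78, 150, 198]
t=30: [100, 94, 85, 78, 152, 167, 169, 100]
t=31: [8, 115, 242, 262, 161, 81, 63, 35]
t=32: [202, 142, 120, 137, 192, 259, 326, 299]
t=33: [127, 69, 46, 64, 111, 170, 203, 185]
t=34: [153, 236, 325, 228, 139, 78, 106, 90]
t=35: [73, 149, 177, 141, 173, 152, 114, 27]
t=36: [239, 161, 74, 80, 74, 63, 121, 223]
t=37: [124, 184, 262, 345, 340, 241, 159, 109]
t=38: [53, 104, 173, 220, 215, 157, 83, 43]
t=39: [220, 134, 82, 121, 115, 179, 252, 325]
t=40: [137, 170, 157, 131, 52, 97, 163, 179]
t=41: [78, 73, 70, 140, 135, 127, 63, 78]
t=42: [345, 341, 250, 142, 49, 134, 245, 341]
t=43: [243, 217, 154, 170, 151, 165, 150, 216]
t=44: [141, 120, 96, 76, 79, 73, 92, 119]
t=45: [41, 32, 120, 240, 344, 237, 117, 30]
t=46: [298, 216, 152, 143, 186, 142, 150, 214]
t=47: [158, 134, 85, 76, 76, 75, 83, 133]
t=48: [58, 153, 256, 348, 344, 347, 254, 152]
t=49: [165, 180, 162, 221, 246, 220, 160, 179]
t=50: [94, 89, 104, 125, 144, 124, 102, 87]
t=51: [225, 140, 130, 38, 46, 37, 128, 139]
t=52: [86, 78, 128, 224, 305, 223, 126, 77]
t=53: [350, 254, 167, 130, 165, 129, 166, 253]
t=54: [196, 166, 97, 69, 58, 68, 96, 166]
t=55: [96, 70, 134, 230, 332, 229, 133, 69]
t=56: [213, 143, 169, 142, 177, 142, 168, 143]
t=57: [85, 89, 69, 79, 72, 79, 69, 89]
t=58: [357, 350, 347, 342, 345, 342, 347, 350]
t=59: [252, 250, 246, 244, 243, 244, 246, 250]
t=60: [162, 161, 158, 157, 156, 157, 158, 161]
t=61: [79, 78, 76, 75, 74, 75, 76, 78]
t=62: [347, 346, 345, 344, 343, 344, 345, 346]
t=63: [246, 246, 245, 244, 244, 244, 245, 246]
t=64: [158, 158, 157, 157, 157, 157, 157, 158]
t=65: [76, 75, 75, 75, 75, 75, 75, 75]
t=66: [344, 344, 344, 344, 344, 344, 344, 344]
t=67: [244, 244, 244, 244, 244, 244, 244, 244]
t=68: [157, 157, 157, 157, 157, 157, 157, 157]
t=69: [75, 75, 75, 75, 75, 75, 75, 75]
t=70: [344, 344, 344, 344, 344, 344, 344, 344]

Answer: 4
Key observation: The state at step 66, [344, 344, 344, 344, 344, 344, 344, 344], reappears at step 70 — and no state repeats earlier — so the cycle the system enters has period 4.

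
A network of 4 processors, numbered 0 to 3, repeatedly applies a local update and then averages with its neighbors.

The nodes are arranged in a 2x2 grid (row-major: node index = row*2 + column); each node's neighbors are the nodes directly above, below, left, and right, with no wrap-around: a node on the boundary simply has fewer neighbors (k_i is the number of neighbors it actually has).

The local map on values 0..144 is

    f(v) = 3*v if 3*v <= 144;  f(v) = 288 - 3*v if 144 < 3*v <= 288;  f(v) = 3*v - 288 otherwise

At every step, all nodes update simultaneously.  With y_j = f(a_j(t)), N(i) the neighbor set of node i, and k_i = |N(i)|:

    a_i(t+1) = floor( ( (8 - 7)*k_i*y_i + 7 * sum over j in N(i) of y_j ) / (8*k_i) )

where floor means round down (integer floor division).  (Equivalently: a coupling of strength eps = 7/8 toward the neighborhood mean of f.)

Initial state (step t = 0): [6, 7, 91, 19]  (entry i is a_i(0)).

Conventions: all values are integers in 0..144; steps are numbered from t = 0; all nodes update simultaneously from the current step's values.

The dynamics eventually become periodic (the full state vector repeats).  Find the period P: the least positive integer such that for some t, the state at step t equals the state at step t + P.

Answer: 8
Key observation: The state at step 70, [117, 117, 117, 117], reappears at step 78 — and no state repeats earlier — so the cycle the system enters has period 8.

Derivation:
t=0: [6, 7, 91, 19]
t=1: [18, 35, 34, 22]
t=2: [97, 65, 65, 98]
t=3: [81, 15, 15, 82]
t=4: [45, 43, 43, 44]
t=5: [129, 132, 132, 129]
t=6: [106, 100, 100, 106]
t=7: [14, 27, 27, 14]
t=8: [76, 46, 46, 76]
t=9: [128, 69, 69, 128]
t=10: [82, 94, 94, 82]
t=11: [10, 37, 37, 10]
t=12: [100, 40, 40, 100]
t=13: [106, 25, 25, 106]
t=14: [69, 35, 35, 69]
t=15: [102, 84, 84, 102]
t=16: [33, 20, 20, 33]
t=17: [64, 94, 94, 64]
t=18: [17, 84, 84, 17]
t=19: [37, 49, 49, 37]
t=20: [137, 114, 114, 137]
t=21: [62, 114, 114, 62]
t=22: [60, 96, 96, 60]
t=23: [13, 94, 94, 13]
t=24: [10, 34, 34, 10]
t=25: [93, 39, 39, 93]
t=26: [103, 22, 22, 103]
t=27: [60, 26, 26, 60]
t=28: [81, 104, 104, 81]
t=29: [26, 42, 42, 26]
t=30: [120, 84, 84, 120]
t=31: [40, 67, 67, 40]
t=32: [91, 115, 115, 91]
t=33: [51, 20, 20, 51]
t=34: [69, 125, 125, 69]
t=35: [86, 81, 81, 86]
t=36: [43, 31, 31, 43]
t=37: [97, 124, 124, 97]
t=38: [73, 13, 13, 73]
t=39: [42, 65, 65, 42]
t=40: [97, 121, 121, 97]
t=41: [66, 12, 12, 66]
t=42: [42, 83, 83, 42]
t=43: [49, 115, 115, 49]
t=44: [67, 130, 130, 67]
t=45: [100, 88, 88, 100]
t=46: [22, 13, 13, 22]
t=47: [42, 62, 62, 42]
t=48: [105, 123, 123, 105]
t=49: [74, 33, 33, 74]
t=50: [94, 70, 70, 94]
t=51: [69, 15, 15, 69]
t=52: [49, 76, 76, 49]
t=53: [70, 130, 130, 70]
t=54: [99, 81, 81, 99]
t=55: [40, 13, 13, 40]
t=56: [49, 109, 109, 49]
t=57: [51, 128, 128, 51]
t=58: [100, 130, 130, 100]
t=59: [90, 23, 23, 90]
t=60: [62, 24, 24, 62]
t=61: [75, 98, 98, 75]
t=62: [13, 55, 55, 13]
t=63: [112, 49, 49, 112]
t=64: [129, 59, 59, 129]
t=65: [109, 100, 100, 109]
t=66: [15, 35, 35, 15]
t=67: [97, 52, 52, 97]
t=68: [115, 19, 19, 115]
t=69: [57, 57, 57, 57]
t=70: [117, 117, 117, 117]
t=71: [63, 63, 63, 63]
t=72: [99, 99, 99, 99]
t=73: [9, 9, 9, 9]
t=74: [27, 27, 27, 27]
t=75: [81, 81, 81, 81]
t=76: [45, 45, 45, 45]
t=77: [135, 135, 135, 135]
t=78: [117, 117, 117, 117]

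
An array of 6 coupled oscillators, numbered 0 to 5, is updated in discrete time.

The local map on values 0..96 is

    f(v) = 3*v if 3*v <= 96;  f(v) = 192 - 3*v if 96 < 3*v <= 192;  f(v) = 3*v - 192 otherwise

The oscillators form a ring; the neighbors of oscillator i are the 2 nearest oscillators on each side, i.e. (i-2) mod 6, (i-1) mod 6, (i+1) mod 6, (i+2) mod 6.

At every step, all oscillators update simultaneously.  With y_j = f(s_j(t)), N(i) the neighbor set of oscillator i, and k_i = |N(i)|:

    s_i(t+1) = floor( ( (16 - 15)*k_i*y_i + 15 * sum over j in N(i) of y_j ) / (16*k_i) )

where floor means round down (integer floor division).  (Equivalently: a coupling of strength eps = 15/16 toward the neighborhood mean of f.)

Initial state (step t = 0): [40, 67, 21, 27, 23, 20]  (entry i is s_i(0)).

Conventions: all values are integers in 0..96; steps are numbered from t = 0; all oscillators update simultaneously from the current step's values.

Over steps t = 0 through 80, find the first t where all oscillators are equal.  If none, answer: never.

Simulating step by step:
t=0: [40, 67, 21, 27, 23, 20]  (not all equal)
t=1: [51, 65, 58, 52, 69, 57]  (not all equal)
t=2: [15, 26, 22, 15, 27, 23]  (not all equal)
t=3: [71, 57, 62, 71, 57, 62]  (not all equal)
t=4: [13, 13, 20, 13, 13, 20]  (not all equal)
t=5: [48, 48, 40, 48, 48, 40]  (not all equal)
t=6: [59, 59, 49, 59, 59, 49]  (not all equal)
t=7: [29, 29, 16, 29, 29, 16]  (not all equal)
t=8: [68, 68, 84, 68, 68, 84]  (not all equal)
t=9: [34, 34, 15, 34, 34, 15]  (not all equal)
t=10: [68, 68, 87, 68, 68, 87]  (not all equal)
t=11: [38, 38, 15, 38, 38, 15]  (not all equal)
t=12: [62, 62, 75, 62, 62, 75]  (not all equal)
t=13: [18, 18, 7, 18, 18, 7]  (not all equal)
t=14: [38, 38, 51, 38, 38, 51]  (not all equal)
t=15: [59, 59, 75, 59, 59, 75]  (not all equal)
t=16: [23, 23, 16, 23, 23, 16]  (not all equal)
t=17: [59, 59, 67, 59, 59, 67]  (not all equal)
t=18: [12, 12, 14, 12, 12, 14]  (not all equal)
t=19: [38, 38, 36, 38, 38, 36]  (not all equal)
t=20: [80, 80, 78, 80, 80, 78]  (not all equal)
t=21: [45, 45, 47, 45, 45, 47]  (not all equal)
t=22: [54, 54, 56, 54, 54, 56]  (not all equal)
t=23: [27, 27, 29, 27, 27, 29]  (not all equal)
t=24: [83, 83, 81, 83, 83, 81]  (not all equal)
t=25: [54, 54, 56, 54, 54, 56]  (not all equal)

Answer: never
Key observation: The state at step 22 reappears at step 25 — the system is in a cycle of period 3 from step 22 on.  No step 0..25 is synchronized, and the cycle repeats forever, so no step up to 80 (or ever) has all oscillators equal.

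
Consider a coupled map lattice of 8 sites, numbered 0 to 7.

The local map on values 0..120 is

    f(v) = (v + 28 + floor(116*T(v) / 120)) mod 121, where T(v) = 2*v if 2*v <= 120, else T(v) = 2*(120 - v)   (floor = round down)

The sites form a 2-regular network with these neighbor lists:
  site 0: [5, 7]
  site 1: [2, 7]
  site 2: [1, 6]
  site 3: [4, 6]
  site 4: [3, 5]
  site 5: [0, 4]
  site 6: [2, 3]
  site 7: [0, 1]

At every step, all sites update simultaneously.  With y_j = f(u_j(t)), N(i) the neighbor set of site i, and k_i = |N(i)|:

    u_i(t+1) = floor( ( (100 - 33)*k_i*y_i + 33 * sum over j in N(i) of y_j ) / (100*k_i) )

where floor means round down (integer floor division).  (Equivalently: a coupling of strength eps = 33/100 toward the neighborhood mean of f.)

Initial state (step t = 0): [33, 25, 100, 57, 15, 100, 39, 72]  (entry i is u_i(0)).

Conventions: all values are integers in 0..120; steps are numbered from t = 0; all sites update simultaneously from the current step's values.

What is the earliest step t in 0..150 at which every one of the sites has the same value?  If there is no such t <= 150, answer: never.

Simulating step by step:
t=0: [33, 25, 100, 57, 15, 100, 39, 72]  (not all equal)
t=1: [21, 86, 50, 64, 67, 42, 33, 64]  (not all equal)
t=2: [77, 60, 45, 65, 68, 47, 23, 77]  (not all equal)
t=3: [63, 73, 55, 80, 70, 52, 82, 69]  (not all equal)
t=4: [75, 70, 67, 65, 69, 64, 63, 74]  (not all equal)
t=5: [70, 72, 76, 77, 75, 76, 79, 69]  (not all equal)
t=6: [72, 71, 68, 67, 68, 68, 65, 73]  (not all equal)
t=7: [71, 72, 75, 76, 75, 74, 77, 70]  (not all equal)
t=8: [71, 71, 69, 68, 68, 69, 67, 72]  (not all equal)
t=9: [72, 72, 74, 75, 74, 73, 75, 71]  (not all equal)
t=10: [71, 70, 69, 69, 69, 70, 69, 71]  (not all equal)
t=11: [72, 73, 73, 74, 73, 73, 74, 72]  (not all equal)
t=12: [70, 70, 69, 69, 69, 70, 69, 70]  (not all equal)
t=13: [73, 73, 73, 74, 73, 73, 74, 73]  (not all equal)
t=14: [70, 70, 69, 69, 69, 70, 69, 70]  (not all equal)

Answer: never
Key observation: The state at step 12 reappears at step 14 — the system is in a cycle of period 2 from step 12 on.  No step 0..14 is synchronized, and the cycle repeats forever, so no step up to 150 (or ever) has all sites equal.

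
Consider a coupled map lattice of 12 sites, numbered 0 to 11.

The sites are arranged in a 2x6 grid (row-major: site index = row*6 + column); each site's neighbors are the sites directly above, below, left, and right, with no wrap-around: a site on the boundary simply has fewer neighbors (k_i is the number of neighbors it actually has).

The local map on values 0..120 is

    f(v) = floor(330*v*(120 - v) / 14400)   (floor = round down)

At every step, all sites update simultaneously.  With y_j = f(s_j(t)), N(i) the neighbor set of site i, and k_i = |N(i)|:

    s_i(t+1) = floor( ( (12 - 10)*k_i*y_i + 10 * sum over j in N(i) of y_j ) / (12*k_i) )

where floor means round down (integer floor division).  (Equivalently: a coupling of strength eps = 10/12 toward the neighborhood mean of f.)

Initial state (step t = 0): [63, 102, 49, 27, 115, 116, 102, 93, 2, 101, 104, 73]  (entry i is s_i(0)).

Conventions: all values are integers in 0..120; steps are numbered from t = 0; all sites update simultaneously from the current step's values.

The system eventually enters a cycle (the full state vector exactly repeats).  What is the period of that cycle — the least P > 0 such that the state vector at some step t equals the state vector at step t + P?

Answer: 2
Key observation: The state at step 7, [76, 76, 77, 77, 77, 77, 76, 76, 76, 77, 77, 77], reappears at step 9 — and no state repeats earlier — so the cycle the system enters has period 2.

Derivation:
t=0: [63, 102, 49, 27, 115, 116, 102, 93, 2, 101, 104, 73]
t=1: [48, 67, 42, 47, 31, 39, 64, 34, 50, 34, 43, 33]
t=2: [81, 74, 78, 69, 73, 65, 74, 78, 71, 75, 66, 72]
t=3: [77, 74, 78, 77, 80, 78, 74, 77, 76, 79, 78, 80]
t=4: [77, 75, 76, 74, 74, 73, 75, 76, 74, 75, 73, 74]
t=5: [76, 75, 77, 77, 78, 78, 75, 77, 76, 77, 77, 78]
t=6: [76, 75, 75, 75, 75, 75, 75, 76, 75, 75, 75, 75]
t=7: [76, 76, 77, 77, 77, 77, 76, 76, 76, 77, 77, 77]
t=8: [76, 75, 75, 75, 75, 75, 76, 76, 75, 75, 75, 75]
t=9: [76, 76, 77, 77, 77, 77, 76, 76, 76, 77, 77, 77]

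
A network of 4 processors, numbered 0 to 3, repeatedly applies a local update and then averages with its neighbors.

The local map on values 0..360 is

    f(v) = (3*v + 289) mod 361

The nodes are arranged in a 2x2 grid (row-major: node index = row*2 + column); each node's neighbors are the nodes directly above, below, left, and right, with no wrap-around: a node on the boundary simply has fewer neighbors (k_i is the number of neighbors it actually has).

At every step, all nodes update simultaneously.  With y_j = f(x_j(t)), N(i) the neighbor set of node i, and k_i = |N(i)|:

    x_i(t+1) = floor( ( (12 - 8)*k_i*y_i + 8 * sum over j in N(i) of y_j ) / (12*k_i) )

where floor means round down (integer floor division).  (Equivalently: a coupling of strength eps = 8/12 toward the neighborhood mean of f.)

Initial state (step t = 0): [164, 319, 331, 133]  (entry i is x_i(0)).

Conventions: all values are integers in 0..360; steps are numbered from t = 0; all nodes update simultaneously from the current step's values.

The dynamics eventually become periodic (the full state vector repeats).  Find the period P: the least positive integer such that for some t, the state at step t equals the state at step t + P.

Answer: 2
Key observation: The state at step 7, [199, 243, 255, 169], reappears at step 9 — and no state repeats earlier — so the cycle the system enters has period 2.

Derivation:
t=0: [164, 319, 331, 133]
t=1: [140, 183, 195, 229]
t=2: [205, 239, 251, 174]
t=3: [262, 185, 197, 231]
t=4: [211, 245, 257, 180]
t=5: [280, 203, 215, 249]
t=6: [144, 178, 190, 234]
t=7: [199, 243, 255, 169]
t=8: [264, 178, 190, 234]
t=9: [199, 243, 255, 169]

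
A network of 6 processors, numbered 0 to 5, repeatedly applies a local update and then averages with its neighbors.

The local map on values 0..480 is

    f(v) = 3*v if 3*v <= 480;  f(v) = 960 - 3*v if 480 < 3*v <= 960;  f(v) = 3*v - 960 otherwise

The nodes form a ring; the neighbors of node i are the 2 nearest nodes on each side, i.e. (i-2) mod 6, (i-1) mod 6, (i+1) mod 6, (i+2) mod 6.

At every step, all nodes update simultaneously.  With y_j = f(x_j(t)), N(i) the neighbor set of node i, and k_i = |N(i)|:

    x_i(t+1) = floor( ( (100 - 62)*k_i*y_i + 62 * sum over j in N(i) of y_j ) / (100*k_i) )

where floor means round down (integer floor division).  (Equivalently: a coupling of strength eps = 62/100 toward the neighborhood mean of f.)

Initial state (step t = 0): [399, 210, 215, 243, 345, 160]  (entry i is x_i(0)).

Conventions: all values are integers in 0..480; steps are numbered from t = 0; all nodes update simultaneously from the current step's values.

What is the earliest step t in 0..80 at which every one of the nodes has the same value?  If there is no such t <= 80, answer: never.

Simulating step by step:
t=0: [399, 210, 215, 243, 345, 160]  (not all equal)
t=1: [276, 321, 255, 273, 224, 317]  (not all equal)
t=2: [126, 75, 161, 130, 183, 90]  (not all equal)
t=3: [358, 320, 398, 362, 391, 320]  (not all equal)
t=4: [112, 73, 159, 117, 154, 70]  (not all equal)
t=5: [339, 296, 393, 345, 388, 291]  (not all equal)
t=6: [111, 95, 146, 118, 145, 96]  (not all equal)
t=7: [350, 327, 384, 358, 384, 327]  (not all equal)
t=8: [100, 72, 137, 109, 137, 72]  (not all equal)
t=9: [308, 276, 350, 318, 350, 276]  (not all equal)
t=10: [82, 91, 75, 71, 75, 91]  (not all equal)
t=11: [247, 252, 233, 235, 233, 252]  (not all equal)
t=12: [227, 223, 244, 241, 244, 223]  (not all equal)
t=13: [266, 271, 247, 250, 247, 271]  (not all equal)
t=14: [175, 170, 197, 193, 197, 170]  (not all equal)
t=15: [419, 424, 393, 398, 393, 424]  (not all equal)
t=16: [277, 283, 247, 253, 247, 283]  (not all equal)
t=17: [151, 144, 185, 178, 185, 144]  (not all equal)
t=18: [431, 430, 419, 421, 419, 430]  (not all equal)
t=19: [320, 321, 308, 309, 308, 321]  (not all equal)
t=20: [12, 12, 24, 24, 24, 12]  (not all equal)
t=21: [47, 47, 60, 60, 60, 47]  (not all equal)
t=22: [153, 153, 167, 167, 167, 153]  (not all equal)
t=23: [459, 459, 459, 459, 459, 459]  (all equal)

Answer: 23
Key observation: Synchronization is absorbing here: once all nodes are equal they stay equal, and step 23 is the first all-equal step.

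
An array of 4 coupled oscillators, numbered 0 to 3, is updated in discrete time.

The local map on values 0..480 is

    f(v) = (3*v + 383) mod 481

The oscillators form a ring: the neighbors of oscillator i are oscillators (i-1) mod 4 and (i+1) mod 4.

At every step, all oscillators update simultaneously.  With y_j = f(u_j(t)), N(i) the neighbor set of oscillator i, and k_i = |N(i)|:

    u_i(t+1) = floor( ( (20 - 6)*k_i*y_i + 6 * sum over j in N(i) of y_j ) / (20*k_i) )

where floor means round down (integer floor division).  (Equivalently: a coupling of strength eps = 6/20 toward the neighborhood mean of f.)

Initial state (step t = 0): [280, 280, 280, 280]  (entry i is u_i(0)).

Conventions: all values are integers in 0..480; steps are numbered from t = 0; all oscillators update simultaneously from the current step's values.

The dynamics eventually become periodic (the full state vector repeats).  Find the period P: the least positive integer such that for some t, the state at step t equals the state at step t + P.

Answer: 18
Key observation: The state at step 0, [280, 280, 280, 280], reappears at step 18 — and no state repeats earlier — so the cycle the system enters has period 18.

Derivation:
t=0: [280, 280, 280, 280]
t=1: [261, 261, 261, 261]
t=2: [204, 204, 204, 204]
t=3: [33, 33, 33, 33]
t=4: [1, 1, 1, 1]
t=5: [386, 386, 386, 386]
t=6: [98, 98, 98, 98]
t=7: [196, 196, 196, 196]
t=8: [9, 9, 9, 9]
t=9: [410, 410, 410, 410]
t=10: [170, 170, 170, 170]
t=11: [412, 412, 412, 412]
t=12: [176, 176, 176, 176]
t=13: [430, 430, 430, 430]
t=14: [230, 230, 230, 230]
t=15: [111, 111, 111, 111]
t=16: [235, 235, 235, 235]
t=17: [126, 126, 126, 126]
t=18: [280, 280, 280, 280]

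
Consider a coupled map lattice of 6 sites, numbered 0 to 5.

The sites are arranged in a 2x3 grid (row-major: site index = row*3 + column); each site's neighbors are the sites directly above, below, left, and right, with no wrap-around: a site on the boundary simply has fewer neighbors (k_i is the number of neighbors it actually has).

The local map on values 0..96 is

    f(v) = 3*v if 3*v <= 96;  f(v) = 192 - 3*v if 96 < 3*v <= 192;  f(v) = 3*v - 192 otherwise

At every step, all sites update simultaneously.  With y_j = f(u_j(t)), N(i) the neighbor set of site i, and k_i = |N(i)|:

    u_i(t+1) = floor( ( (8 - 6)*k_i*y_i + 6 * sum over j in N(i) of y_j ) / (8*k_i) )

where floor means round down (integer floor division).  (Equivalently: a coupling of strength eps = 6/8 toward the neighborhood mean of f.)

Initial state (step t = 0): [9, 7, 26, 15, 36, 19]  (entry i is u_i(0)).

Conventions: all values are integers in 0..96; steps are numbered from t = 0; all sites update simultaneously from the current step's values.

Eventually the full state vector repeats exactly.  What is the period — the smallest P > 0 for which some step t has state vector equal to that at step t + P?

Simulating step by step:
t=0: [9, 7, 26, 15, 36, 19]
t=1: [31, 52, 48, 52, 51, 75]
t=2: [50, 54, 37, 58, 36, 40]
t=3: [28, 59, 58, 51, 51, 79]
t=4: [41, 39, 27, 55, 34, 32]
t=5: [55, 78, 84, 66, 72, 88]
t=6: [24, 38, 57, 20, 36, 49]
t=7: [69, 63, 51, 73, 66, 50]
t=8: [15, 15, 26, 14, 19, 27]
t=9: [43, 56, 66, 48, 56, 70]
t=10: [42, 29, 17, 44, 28, 15]
t=11: [71, 72, 62, 71, 69, 61]
t=12: [22, 16, 13, 18, 17, 10]
t=13: [54, 51, 39, 57, 45, 41]
t=14: [30, 50, 59, 37, 46, 66]
t=15: [68, 50, 21, 74, 45, 27]
t=16: [30, 43, 61, 33, 52, 65]
t=17: [81, 49, 27, 70, 48, 17]
t=18: [36, 56, 56, 41, 40, 61]
t=19: [55, 51, 18, 75, 43, 38]
t=20: [33, 45, 57, 42, 53, 63]
t=21: [69, 51, 27, 63, 39, 21]
t=22: [19, 52, 58, 34, 45, 74]
t=23: [61, 42, 29, 65, 53, 35]
t=24: [28, 48, 79, 16, 47, 66]
t=25: [57, 57, 31, 62, 38, 37]
t=26: [15, 53, 61, 38, 46, 84]
t=27: [52, 35, 37, 56, 56, 38]
t=28: [50, 57, 82, 28, 53, 58]
t=29: [49, 37, 28, 49, 39, 37]
t=30: [58, 71, 81, 56, 70, 79]
t=31: [21, 27, 37, 19, 27, 37]
t=32: [67, 76, 81, 68, 75, 81]
t=33: [20, 32, 45, 18, 33, 44]
t=34: [71, 76, 72, 70, 75, 71]
t=35: [25, 28, 27, 24, 27, 26]
t=36: [77, 80, 81, 76, 78, 80]
t=37: [41, 45, 48, 39, 43, 46]
t=38: [66, 59, 53, 68, 62, 55]
t=39: [11, 15, 24, 7, 15, 21]
t=40: [33, 48, 58, 34, 43, 59]
t=41: [75, 55, 28, 81, 54, 34]
t=42: [37, 43, 64, 36, 49, 65]
t=43: [75, 47, 24, 68, 48, 17]
t=44: [31, 51, 56, 33, 40, 57]
t=45: [72, 57, 28, 85, 56, 41]
t=46: [37, 38, 54, 33, 44, 57]
t=47: [84, 62, 44, 76, 63, 39]
t=48: [30, 32, 45, 32, 30, 42]
t=49: [94, 83, 75, 91, 87, 71]
t=50: [74, 62, 37, 79, 57, 43]
t=51: [26, 34, 46, 30, 33, 54]
t=52: [87, 78, 58, 86, 75, 62]
t=53: [57, 40, 22, 54, 36, 20]
t=54: [43, 60, 66, 46, 61, 71]
t=55: [40, 22, 13, 40, 24, 10]
t=56: [69, 62, 45, 72, 60, 49]
t=57: [15, 22, 33, 16, 21, 37]
t=58: [54, 66, 78, 52, 64, 78]
t=59: [23, 19, 28, 20, 21, 26]
t=60: [61, 68, 71, 64, 64, 74]
t=61: [6, 10, 21, 3, 10, 15]
t=62: [19, 35, 43, 20, 28, 46]
t=63: [69, 72, 68, 67, 71, 68]
t=64: [16, 18, 16, 15, 16, 15]
t=65: [49, 49, 49, 47, 48, 47]
t=66: [47, 45, 47, 47, 48, 47]
t=67: [53, 51, 53, 49, 51, 49]
t=68: [39, 36, 39, 38, 42, 38]
t=69: [79, 75, 79, 72, 76, 72]
t=70: [32, 39, 32, 36, 29, 36]
t=71: [83, 88, 83, 89, 82, 89]
t=72: [69, 60, 69, 60, 69, 60]
t=73: [12, 14, 12, 14, 12, 14]
t=74: [40, 37, 40, 37, 40, 37]
t=75: [78, 74, 78, 74, 78, 74]
t=76: [33, 39, 33, 39, 33, 39]
t=77: [79, 88, 79, 88, 79, 88]
t=78: [65, 51, 65, 51, 65, 51]
t=79: [30, 12, 30, 12, 30, 12]
t=80: [49, 76, 49, 76, 49, 76]
t=81: [38, 42, 38, 42, 38, 42]
t=82: [69, 75, 69, 75, 69, 75]
t=83: [28, 19, 28, 19, 28, 19]
t=84: [63, 77, 63, 77, 63, 77]
t=85: [30, 12, 30, 12, 30, 12]

Answer: 6
Key observation: The state at step 79, [30, 12, 30, 12, 30, 12], reappears at step 85 — and no state repeats earlier — so the cycle the system enters has period 6.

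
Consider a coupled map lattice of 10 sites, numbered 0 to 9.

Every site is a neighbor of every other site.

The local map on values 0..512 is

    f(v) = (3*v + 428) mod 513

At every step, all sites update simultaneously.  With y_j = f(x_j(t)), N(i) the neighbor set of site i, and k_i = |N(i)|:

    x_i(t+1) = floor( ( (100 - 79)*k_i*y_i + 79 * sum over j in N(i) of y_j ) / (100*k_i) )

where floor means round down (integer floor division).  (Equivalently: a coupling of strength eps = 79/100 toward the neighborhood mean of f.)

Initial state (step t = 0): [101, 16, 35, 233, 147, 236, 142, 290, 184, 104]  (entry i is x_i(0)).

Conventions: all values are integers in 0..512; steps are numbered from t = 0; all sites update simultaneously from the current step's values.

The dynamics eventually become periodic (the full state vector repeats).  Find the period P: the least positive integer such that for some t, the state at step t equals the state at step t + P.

Simulating step by step:
t=0: [101, 16, 35, 233, 147, 236, 142, 290, 184, 104]
t=1: [253, 285, 229, 239, 270, 240, 268, 260, 284, 254]
t=2: [174, 186, 165, 169, 180, 169, 180, 177, 186, 175]
t=3: [442, 446, 439, 440, 444, 440, 444, 443, 446, 442]
t=4: [216, 218, 215, 215, 217, 215, 217, 216, 218, 216]
t=5: [50, 51, 50, 50, 51, 50, 51, 50, 51, 50]
t=6: [66, 66, 66, 66, 66, 66, 66, 66, 66, 66]
t=7: [113, 113, 113, 113, 113, 113, 113, 113, 113, 113]
t=8: [254, 254, 254, 254, 254, 254, 254, 254, 254, 254]
t=9: [164, 164, 164, 164, 164, 164, 164, 164, 164, 164]
t=10: [407, 407, 407, 407, 407, 407, 407, 407, 407, 407]
t=11: [110, 110, 110, 110, 110, 110, 110, 110, 110, 110]
t=12: [245, 245, 245, 245, 245, 245, 245, 245, 245, 245]
t=13: [137, 137, 137, 137, 137, 137, 137, 137, 137, 137]
t=14: [326, 326, 326, 326, 326, 326, 326, 326, 326, 326]
t=15: [380, 380, 380, 380, 380, 380, 380, 380, 380, 380]
t=16: [29, 29, 29, 29, 29, 29, 29, 29, 29, 29]
t=17: [2, 2, 2, 2, 2, 2, 2, 2, 2, 2]
t=18: [434, 434, 434, 434, 434, 434, 434, 434, 434, 434]
t=19: [191, 191, 191, 191, 191, 191, 191, 191, 191, 191]
t=20: [488, 488, 488, 488, 488, 488, 488, 488, 488, 488]
t=21: [353, 353, 353, 353, 353, 353, 353, 353, 353, 353]
t=22: [461, 461, 461, 461, 461, 461, 461, 461, 461, 461]
t=23: [272, 272, 272, 272, 272, 272, 272, 272, 272, 272]
t=24: [218, 218, 218, 218, 218, 218, 218, 218, 218, 218]
t=25: [56, 56, 56, 56, 56, 56, 56, 56, 56, 56]
t=26: [83, 83, 83, 83, 83, 83, 83, 83, 83, 83]
t=27: [164, 164, 164, 164, 164, 164, 164, 164, 164, 164]

Answer: 18
Key observation: The state at step 9, [164, 164, 164, 164, 164, 164, 164, 164, 164, 164], reappears at step 27 — and no state repeats earlier — so the cycle the system enters has period 18.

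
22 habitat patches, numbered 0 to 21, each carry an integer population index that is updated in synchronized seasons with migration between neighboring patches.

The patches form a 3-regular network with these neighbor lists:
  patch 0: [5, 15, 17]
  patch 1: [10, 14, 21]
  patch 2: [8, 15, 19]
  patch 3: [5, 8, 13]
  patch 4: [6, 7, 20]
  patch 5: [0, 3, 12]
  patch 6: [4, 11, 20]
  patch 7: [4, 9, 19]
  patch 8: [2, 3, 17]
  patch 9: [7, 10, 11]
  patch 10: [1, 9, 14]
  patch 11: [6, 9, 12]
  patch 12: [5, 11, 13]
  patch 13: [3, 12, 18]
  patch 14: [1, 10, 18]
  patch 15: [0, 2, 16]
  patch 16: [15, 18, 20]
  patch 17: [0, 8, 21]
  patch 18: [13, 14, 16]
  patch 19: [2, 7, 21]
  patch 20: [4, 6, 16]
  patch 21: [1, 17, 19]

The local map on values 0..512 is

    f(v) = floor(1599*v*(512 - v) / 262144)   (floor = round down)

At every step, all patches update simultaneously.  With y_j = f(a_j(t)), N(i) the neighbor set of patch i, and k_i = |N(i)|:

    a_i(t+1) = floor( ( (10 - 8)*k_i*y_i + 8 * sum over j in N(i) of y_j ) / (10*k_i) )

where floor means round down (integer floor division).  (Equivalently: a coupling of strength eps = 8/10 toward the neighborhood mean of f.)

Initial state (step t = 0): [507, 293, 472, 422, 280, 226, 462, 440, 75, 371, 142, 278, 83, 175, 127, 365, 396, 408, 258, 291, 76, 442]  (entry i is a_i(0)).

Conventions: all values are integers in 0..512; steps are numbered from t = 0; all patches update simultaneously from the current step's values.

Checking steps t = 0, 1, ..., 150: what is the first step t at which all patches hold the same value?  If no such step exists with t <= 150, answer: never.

Answer: 16
Key observation: Synchronization is absorbing here: once all patches are equal they stay equal, and step 16 is the first all-equal step.

Derivation:
t=0: [507, 293, 472, 422, 280, 226, 462, 440, 75, 371, 142, 278, 83, 175, 127, 365, 396, 408, 258, 291, 76, 442]  (not all equal)
t=1: [264, 293, 267, 300, 221, 202, 293, 333, 200, 306, 332, 259, 349, 297, 355, 174, 303, 158, 329, 210, 258, 315]  (not all equal)
t=2: [367, 366, 379, 384, 385, 378, 395, 382, 376, 377, 369, 378, 380, 371, 367, 387, 376, 376, 370, 381, 391, 373]  (not all equal)
t=3: [308, 321, 304, 309, 291, 309, 294, 303, 306, 310, 319, 300, 310, 310, 322, 310, 303, 315, 318, 307, 294, 313]  (not all equal)
t=4: [380, 375, 383, 382, 389, 382, 389, 385, 382, 382, 375, 384, 382, 379, 374, 383, 383, 381, 379, 383, 389, 378]  (not all equal)
t=5: [302, 311, 301, 303, 292, 302, 293, 298, 302, 303, 310, 298, 302, 304, 311, 302, 299, 304, 307, 302, 293, 306]  (not all equal)
t=6: [385, 381, 386, 385, 390, 386, 390, 387, 386, 385, 382, 387, 386, 385, 381, 386, 386, 385, 384, 386, 390, 384]  (not all equal)
t=7: [296, 302, 296, 296, 291, 297, 291, 294, 297, 297, 302, 294, 296, 297, 302, 296, 295, 297, 299, 296, 291, 299]  (not all equal)
t=8: [389, 386, 389, 389, 391, 389, 391, 390, 389, 388, 386, 390, 389, 388, 386, 389, 389, 388, 388, 389, 391, 388]  (not all equal)
t=9: [291, 295, 291, 291, 288, 291, 288, 290, 291, 292, 295, 290, 291, 291, 295, 291, 290, 291, 293, 291, 288, 293]  (not all equal)
t=10: [392, 390, 392, 392, 392, 392, 392, 392, 392, 391, 390, 392, 392, 391, 390, 392, 392, 391, 391, 391, 392, 391]  (not all equal)
t=11: [286, 289, 286, 286, 286, 286, 286, 287, 286, 287, 289, 286, 286, 286, 289, 286, 286, 286, 288, 286, 286, 288]  (not all equal)
t=12: [394, 393, 394, 394, 393, 394, 394, 393, 394, 393, 393, 393, 394, 393, 393, 394, 393, 393, 393, 393, 394, 393]  (not all equal)
t=13: [283, 285, 283, 283, 283, 283, 284, 285, 283, 285, 285, 283, 284, 283, 285, 283, 283, 283, 285, 284, 284, 285]  (not all equal)
t=14: [395, 394, 394, 395, 394, 394, 394, 394, 395, 394, 394, 394, 394, 394, 394, 395, 394, 394, 394, 394, 394, 394]  (not all equal)
t=15: [282, 283, 281, 282, 283, 281, 283, 283, 282, 283, 283, 283, 283, 282, 283, 282, 282, 281, 283, 283, 283, 283]  (not all equal)
t=16: [395, 395, 395, 395, 395, 395, 395, 395, 395, 395, 395, 395, 395, 395, 395, 395, 395, 395, 395, 395, 395, 395]  (all equal)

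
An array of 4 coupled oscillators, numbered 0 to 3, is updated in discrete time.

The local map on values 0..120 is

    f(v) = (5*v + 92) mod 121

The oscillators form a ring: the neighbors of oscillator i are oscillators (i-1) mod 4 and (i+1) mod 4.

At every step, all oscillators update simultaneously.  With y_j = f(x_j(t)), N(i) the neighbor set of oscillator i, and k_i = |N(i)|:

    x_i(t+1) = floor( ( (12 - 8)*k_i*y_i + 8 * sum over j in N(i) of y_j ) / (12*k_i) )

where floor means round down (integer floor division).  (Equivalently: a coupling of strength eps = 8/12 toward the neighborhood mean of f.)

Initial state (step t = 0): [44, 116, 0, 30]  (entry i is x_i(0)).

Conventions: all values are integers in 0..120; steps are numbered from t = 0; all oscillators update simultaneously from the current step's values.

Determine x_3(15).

Simulating step by step:
t=0: [44, 116, 0, 30]
t=1: [45, 76, 53, 54]
t=2: [101, 99, 114, 103]
t=3: [72, 91, 54, 57]
t=4: [55, 90, 65, 74]
t=5: [53, 38, 70, 52]
t=6: [88, 78, 76, 101]
t=7: [93, 92, 113, 90]
t=8: [66, 64, 59, 61]
t=9: [47, 44, 35, 39]
t=10: [66, 60, 46, 51]
t=11: [64, 56, 71, 81]
t=12: [23, 47, 35, 48]
t=13: [87, 65, 66, 67]
t=14: [53, 52, 59, 55]
t=15: [76, 83, 46, 47]

Answer: x_3(15) = 47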